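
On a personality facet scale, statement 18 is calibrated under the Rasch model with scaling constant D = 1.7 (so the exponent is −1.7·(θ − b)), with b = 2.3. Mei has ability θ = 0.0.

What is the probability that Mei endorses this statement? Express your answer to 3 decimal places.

P(θ) = 1 / (1 + exp(−D·(θ − b)))
Exponent: 1.7 × (0.0 − 2.3) = -3.9100
1/(1 + e^{3.9100}) = 0.0196
P = 0.0196

0.020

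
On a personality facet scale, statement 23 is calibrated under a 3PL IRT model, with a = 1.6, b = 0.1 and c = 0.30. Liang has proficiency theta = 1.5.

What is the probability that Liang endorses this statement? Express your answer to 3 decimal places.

0.933

P(theta) = c + (1 − c) · 1 / (1 + exp(−a(theta − b)))
Exponent: 1.6 × (1.5 − 0.1) = 2.2400
1/(1 + e^{-2.2400}) = 0.9038
P = 0.30 + 0.70 × 0.9038 = 0.9326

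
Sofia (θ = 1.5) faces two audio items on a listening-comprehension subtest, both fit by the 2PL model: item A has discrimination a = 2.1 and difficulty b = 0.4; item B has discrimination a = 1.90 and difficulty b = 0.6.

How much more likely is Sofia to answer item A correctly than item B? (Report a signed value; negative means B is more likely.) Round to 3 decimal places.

P(θ) = 1 / (1 + exp(−a(θ − b)))
P_A = 0.9097
P_B = 0.8468
P_A − P_B = 0.0629

0.063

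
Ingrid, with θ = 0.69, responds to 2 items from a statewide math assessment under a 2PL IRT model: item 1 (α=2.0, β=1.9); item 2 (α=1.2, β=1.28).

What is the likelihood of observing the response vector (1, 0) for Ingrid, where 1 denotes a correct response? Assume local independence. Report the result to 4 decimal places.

P(θ) = 1 / (1 + exp(−α(θ − β)))
P_1 = 1/(1+e^{2.4200}) = 0.0817
P_2 = 1/(1+e^{0.7080}) = 0.3300
L = P_1 × (1−P_2) = 0.0817 × 0.6700 = 0.05471

0.0547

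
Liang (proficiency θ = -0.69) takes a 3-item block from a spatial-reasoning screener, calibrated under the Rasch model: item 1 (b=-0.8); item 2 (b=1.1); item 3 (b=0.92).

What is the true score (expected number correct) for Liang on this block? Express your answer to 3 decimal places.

0.837

P(θ) = 1 / (1 + exp(−(θ − b)))
P_1 = 1/(1+e^{-0.1100}) = 0.5275
P_2 = 1/(1+e^{1.7900}) = 0.1431
P_3 = 1/(1+e^{1.6100}) = 0.1666
E[score] = 0.5275 + 0.1431 + 0.1666 = 0.8371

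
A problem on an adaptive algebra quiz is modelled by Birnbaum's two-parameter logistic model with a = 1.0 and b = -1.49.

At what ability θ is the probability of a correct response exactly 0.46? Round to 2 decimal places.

P(θ) = 1 / (1 + exp(−a(θ − b)))
logit = ln(0.4600/0.5400) = -0.1603
θ = b + logit/(a) = -1.49 + (-0.1603)/1.0000 = -1.6503

-1.65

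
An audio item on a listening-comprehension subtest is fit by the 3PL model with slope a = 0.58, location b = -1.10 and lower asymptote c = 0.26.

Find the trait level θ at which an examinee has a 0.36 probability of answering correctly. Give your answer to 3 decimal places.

P(θ) = c + (1 − c) · 1 / (1 + exp(−a(θ − b)))
Remove guessing floor: (0.36 − 0.26)/(1 − 0.26) = 0.1351
logit = ln(0.1351/0.8649) = -1.8563
θ = b + logit/(a) = -1.10 + (-1.8563)/0.5800 = -4.3005

-4.301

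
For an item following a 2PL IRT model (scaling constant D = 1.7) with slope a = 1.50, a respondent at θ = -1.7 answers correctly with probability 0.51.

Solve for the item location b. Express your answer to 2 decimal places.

P(θ) = 1 / (1 + exp(−D·a(θ − b)))
logit(0.51) = ln(0.51/0.49) = 0.0400
b = θ − logit/(1.7·a) = -1.7 − 0.0400/2.5500 = -1.7157

-1.72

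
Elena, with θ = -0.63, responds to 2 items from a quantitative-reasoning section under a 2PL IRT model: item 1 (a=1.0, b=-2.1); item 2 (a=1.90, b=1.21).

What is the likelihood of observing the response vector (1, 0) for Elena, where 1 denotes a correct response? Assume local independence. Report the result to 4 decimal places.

P(θ) = 1 / (1 + exp(−a(θ − b)))
P_1 = 1/(1+e^{-1.4700}) = 0.8131
P_2 = 1/(1+e^{3.4960}) = 0.0294
L = P_1 × (1−P_2) = 0.8131 × 0.9706 = 0.78913

0.7891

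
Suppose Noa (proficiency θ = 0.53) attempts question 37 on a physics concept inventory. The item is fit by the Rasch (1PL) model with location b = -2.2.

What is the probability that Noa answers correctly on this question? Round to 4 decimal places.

P(θ) = 1 / (1 + exp(−(θ − b)))
Exponent: (0.53 − (-2.2)) = 2.7300
1/(1 + e^{-2.7300}) = 0.9388
P = 0.9388

0.9388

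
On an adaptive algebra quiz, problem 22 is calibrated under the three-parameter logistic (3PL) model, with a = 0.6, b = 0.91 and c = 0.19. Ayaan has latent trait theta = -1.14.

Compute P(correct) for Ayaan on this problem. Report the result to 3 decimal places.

0.373

P(theta) = c + (1 − c) · 1 / (1 + exp(−a(theta − b)))
Exponent: 0.6 × (-1.14 − 0.91) = -1.2300
1/(1 + e^{1.2300}) = 0.2262
P = 0.19 + 0.81 × 0.2262 = 0.3732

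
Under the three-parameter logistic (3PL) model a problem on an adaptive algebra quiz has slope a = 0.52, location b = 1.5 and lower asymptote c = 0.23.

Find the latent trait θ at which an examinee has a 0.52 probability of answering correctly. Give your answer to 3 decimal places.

P(θ) = c + (1 − c) · 1 / (1 + exp(−a(θ − b)))
Remove guessing floor: (0.52 − 0.23)/(1 − 0.23) = 0.3766
logit = ln(0.3766/0.6234) = -0.5039
θ = b + logit/(a) = 1.5 + (-0.5039)/0.5200 = 0.5310

0.531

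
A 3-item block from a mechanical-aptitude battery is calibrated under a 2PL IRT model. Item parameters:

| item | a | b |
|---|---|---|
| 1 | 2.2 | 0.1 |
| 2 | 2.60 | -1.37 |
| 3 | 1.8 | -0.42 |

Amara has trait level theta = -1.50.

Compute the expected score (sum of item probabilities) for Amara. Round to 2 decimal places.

P(theta) = 1 / (1 + exp(−a(theta − b)))
P_1 = 1/(1+e^{3.5200}) = 0.0287
P_2 = 1/(1+e^{0.3380}) = 0.4163
P_3 = 1/(1+e^{1.9440}) = 0.1252
E[score] = 0.0287 + 0.4163 + 0.1252 = 0.5703

0.57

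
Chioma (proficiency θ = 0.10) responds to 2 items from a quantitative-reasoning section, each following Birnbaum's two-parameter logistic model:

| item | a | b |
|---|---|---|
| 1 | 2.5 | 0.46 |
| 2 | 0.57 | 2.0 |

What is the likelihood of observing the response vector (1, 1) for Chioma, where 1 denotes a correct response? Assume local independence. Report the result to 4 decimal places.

0.0731

P(θ) = 1 / (1 + exp(−a(θ − b)))
P_1 = 1/(1+e^{0.9000}) = 0.2891
P_2 = 1/(1+e^{1.0830}) = 0.2529
L = P_1 × P_2 = 0.2891 × 0.2529 = 0.07311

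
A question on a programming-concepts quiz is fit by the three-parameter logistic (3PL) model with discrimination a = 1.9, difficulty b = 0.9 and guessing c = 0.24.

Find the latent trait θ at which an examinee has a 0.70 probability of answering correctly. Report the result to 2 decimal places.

1.12

P(θ) = c + (1 − c) · 1 / (1 + exp(−a(θ − b)))
Remove guessing floor: (0.70 − 0.24)/(1 − 0.24) = 0.6053
logit = ln(0.6053/0.3947) = 0.4274
θ = b + logit/(a) = 0.9 + 0.4274/1.9000 = 1.1250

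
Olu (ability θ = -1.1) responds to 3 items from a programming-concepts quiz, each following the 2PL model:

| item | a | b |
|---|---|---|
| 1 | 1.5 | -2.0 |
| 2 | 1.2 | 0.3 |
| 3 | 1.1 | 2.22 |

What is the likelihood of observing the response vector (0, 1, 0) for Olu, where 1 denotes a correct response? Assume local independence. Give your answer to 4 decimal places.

0.0315

P(θ) = 1 / (1 + exp(−a(θ − b)))
P_1 = 1/(1+e^{-1.3500}) = 0.7941
P_2 = 1/(1+e^{1.6800}) = 0.1571
P_3 = 1/(1+e^{3.6520}) = 0.0253
L = (1−P_1) × P_2 × (1−P_3) = 0.2059 × 0.1571 × 0.9747 = 0.03152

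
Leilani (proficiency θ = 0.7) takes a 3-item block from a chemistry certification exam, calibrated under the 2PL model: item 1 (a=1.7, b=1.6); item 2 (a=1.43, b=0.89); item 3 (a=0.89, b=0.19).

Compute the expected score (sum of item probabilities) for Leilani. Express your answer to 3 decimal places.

P(θ) = 1 / (1 + exp(−a(θ − b)))
P_1 = 1/(1+e^{1.5300}) = 0.1780
P_2 = 1/(1+e^{0.2717}) = 0.4325
P_3 = 1/(1+e^{-0.4539}) = 0.6116
E[score] = 0.1780 + 0.4325 + 0.6116 = 1.2220

1.222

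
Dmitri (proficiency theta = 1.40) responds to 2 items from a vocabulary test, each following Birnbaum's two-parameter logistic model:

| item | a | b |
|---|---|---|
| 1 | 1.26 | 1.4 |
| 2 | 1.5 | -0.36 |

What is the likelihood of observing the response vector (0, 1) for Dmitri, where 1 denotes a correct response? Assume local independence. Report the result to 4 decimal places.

P(theta) = 1 / (1 + exp(−a(theta − b)))
P_1 = 1/(1+e^{0.0000}) = 0.5000
P_2 = 1/(1+e^{-2.6400}) = 0.9334
L = (1−P_1) × P_2 = 0.5000 × 0.9334 = 0.46670

0.4667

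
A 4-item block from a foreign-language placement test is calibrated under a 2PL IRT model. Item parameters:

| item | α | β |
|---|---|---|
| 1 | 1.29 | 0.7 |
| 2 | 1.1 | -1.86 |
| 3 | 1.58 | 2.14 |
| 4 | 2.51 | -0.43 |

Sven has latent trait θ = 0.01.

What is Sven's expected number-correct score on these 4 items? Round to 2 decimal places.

P(θ) = 1 / (1 + exp(−α(θ − β)))
P_1 = 1/(1+e^{0.8901}) = 0.2911
P_2 = 1/(1+e^{-2.0570}) = 0.8867
P_3 = 1/(1+e^{3.3654}) = 0.0334
P_4 = 1/(1+e^{-1.1044}) = 0.7511
E[score] = 0.2911 + 0.8867 + 0.0334 + 0.7511 = 1.9622

1.96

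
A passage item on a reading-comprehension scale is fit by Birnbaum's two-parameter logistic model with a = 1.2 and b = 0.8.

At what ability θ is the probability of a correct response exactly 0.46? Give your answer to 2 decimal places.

P(θ) = 1 / (1 + exp(−a(θ − b)))
logit = ln(0.4600/0.5400) = -0.1603
θ = b + logit/(a) = 0.8 + (-0.1603)/1.2000 = 0.6664

0.67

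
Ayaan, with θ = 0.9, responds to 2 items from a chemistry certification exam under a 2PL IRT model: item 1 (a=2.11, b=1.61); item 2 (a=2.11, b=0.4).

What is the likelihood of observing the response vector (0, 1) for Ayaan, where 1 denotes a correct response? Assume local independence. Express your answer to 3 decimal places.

P(θ) = 1 / (1 + exp(−a(θ − b)))
P_1 = 1/(1+e^{1.4981}) = 0.1827
P_2 = 1/(1+e^{-1.0550}) = 0.7417
L = (1−P_1) × P_2 = 0.8173 × 0.7417 = 0.60621

0.606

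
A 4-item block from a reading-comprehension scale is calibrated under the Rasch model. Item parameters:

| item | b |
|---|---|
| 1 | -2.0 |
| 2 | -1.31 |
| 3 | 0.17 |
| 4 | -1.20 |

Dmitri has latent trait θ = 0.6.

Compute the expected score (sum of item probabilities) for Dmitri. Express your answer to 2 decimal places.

3.27

P(θ) = 1 / (1 + exp(−(θ − b)))
P_1 = 1/(1+e^{-2.6000}) = 0.9309
P_2 = 1/(1+e^{-1.9100}) = 0.8710
P_3 = 1/(1+e^{-0.4300}) = 0.6059
P_4 = 1/(1+e^{-1.8000}) = 0.8581
E[score] = 0.9309 + 0.8710 + 0.6059 + 0.8581 = 3.2659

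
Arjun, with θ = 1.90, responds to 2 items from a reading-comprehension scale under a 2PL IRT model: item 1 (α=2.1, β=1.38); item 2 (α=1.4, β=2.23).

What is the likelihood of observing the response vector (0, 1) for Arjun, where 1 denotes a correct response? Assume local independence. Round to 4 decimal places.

0.0971

P(θ) = 1 / (1 + exp(−α(θ − β)))
P_1 = 1/(1+e^{-1.0920}) = 0.7488
P_2 = 1/(1+e^{0.4620}) = 0.3865
L = (1−P_1) × P_2 = 0.2512 × 0.3865 = 0.09711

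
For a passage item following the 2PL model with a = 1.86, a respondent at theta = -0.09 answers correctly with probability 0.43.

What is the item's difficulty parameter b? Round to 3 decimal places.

P(theta) = 1 / (1 + exp(−a(theta − b)))
logit(0.43) = ln(0.43/0.57) = -0.2819
b = theta − logit/(a) = -0.09 − (-0.2819)/1.8600 = 0.0615

0.062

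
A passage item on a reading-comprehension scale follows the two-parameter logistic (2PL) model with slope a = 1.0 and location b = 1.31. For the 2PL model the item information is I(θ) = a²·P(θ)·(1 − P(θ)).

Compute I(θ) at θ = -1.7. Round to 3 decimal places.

0.045

P = 1/(1+e^{3.0100}) = 0.0470
P(1−P) = 0.0470 × 0.9530 = 0.0448
I = a² × P(1−P) = 1.0² × 0.0448 = 0.04477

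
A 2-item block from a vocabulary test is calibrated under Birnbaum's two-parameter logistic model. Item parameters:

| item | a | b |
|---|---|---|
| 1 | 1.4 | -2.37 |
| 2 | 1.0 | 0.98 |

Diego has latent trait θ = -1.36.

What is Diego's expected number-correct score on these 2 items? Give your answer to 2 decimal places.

0.89

P(θ) = 1 / (1 + exp(−a(θ − b)))
P_1 = 1/(1+e^{-1.4140}) = 0.8044
P_2 = 1/(1+e^{2.3400}) = 0.0879
E[score] = 0.8044 + 0.0879 = 0.8923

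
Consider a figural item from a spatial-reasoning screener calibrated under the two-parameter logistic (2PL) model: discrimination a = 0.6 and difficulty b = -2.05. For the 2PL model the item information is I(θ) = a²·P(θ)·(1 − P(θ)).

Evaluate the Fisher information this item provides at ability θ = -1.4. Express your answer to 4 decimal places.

0.0867

P = 1/(1+e^{-0.3900}) = 0.5963
P(1−P) = 0.5963 × 0.4037 = 0.2407
I = a² × P(1−P) = 0.6² × 0.2407 = 0.08666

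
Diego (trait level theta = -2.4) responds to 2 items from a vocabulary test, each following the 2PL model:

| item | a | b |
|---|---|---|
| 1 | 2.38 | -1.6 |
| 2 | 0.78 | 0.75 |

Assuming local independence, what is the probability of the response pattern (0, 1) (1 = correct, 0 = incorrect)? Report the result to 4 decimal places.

0.0687

P(theta) = 1 / (1 + exp(−a(theta − b)))
P_1 = 1/(1+e^{1.9040}) = 0.1297
P_2 = 1/(1+e^{2.4570}) = 0.0789
L = (1−P_1) × P_2 = 0.8703 × 0.0789 = 0.06869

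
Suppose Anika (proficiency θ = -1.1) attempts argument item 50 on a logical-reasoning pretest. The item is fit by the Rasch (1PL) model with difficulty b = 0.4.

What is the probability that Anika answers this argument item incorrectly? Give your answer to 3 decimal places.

P(θ) = 1 / (1 + exp(−(θ − b)))
Exponent: (-1.1 − 0.4) = -1.5000
1/(1 + e^{1.5000}) = 0.1824
P = 0.1824
P(incorrect) = 1 − 0.1824 = 0.8176

0.818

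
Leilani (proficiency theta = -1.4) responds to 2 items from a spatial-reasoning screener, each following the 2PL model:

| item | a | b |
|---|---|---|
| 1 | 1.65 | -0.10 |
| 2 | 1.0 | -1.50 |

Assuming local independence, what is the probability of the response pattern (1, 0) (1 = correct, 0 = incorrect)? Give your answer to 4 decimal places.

0.0498

P(theta) = 1 / (1 + exp(−a(theta − b)))
P_1 = 1/(1+e^{2.1450}) = 0.1048
P_2 = 1/(1+e^{-0.1000}) = 0.5250
L = P_1 × (1−P_2) = 0.1048 × 0.4750 = 0.04978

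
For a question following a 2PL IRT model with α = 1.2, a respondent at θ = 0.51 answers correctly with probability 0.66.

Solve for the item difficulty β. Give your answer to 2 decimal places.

-0.04

P(θ) = 1 / (1 + exp(−α(θ − β)))
logit(0.66) = ln(0.66/0.34) = 0.6633
β = θ − logit/(α) = 0.51 − 0.6633/1.2000 = -0.0427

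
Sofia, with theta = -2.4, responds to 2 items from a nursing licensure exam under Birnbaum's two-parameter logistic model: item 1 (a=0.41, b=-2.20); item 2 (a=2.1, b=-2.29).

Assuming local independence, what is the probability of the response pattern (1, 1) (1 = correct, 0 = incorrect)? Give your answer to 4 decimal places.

0.2122

P(theta) = 1 / (1 + exp(−a(theta − b)))
P_1 = 1/(1+e^{0.0820}) = 0.4795
P_2 = 1/(1+e^{0.2310}) = 0.4425
L = P_1 × P_2 = 0.4795 × 0.4425 = 0.21219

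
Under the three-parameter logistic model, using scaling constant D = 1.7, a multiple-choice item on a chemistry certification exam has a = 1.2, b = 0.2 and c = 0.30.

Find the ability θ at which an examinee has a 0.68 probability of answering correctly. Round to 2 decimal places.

0.28

P(θ) = c + (1 − c) · 1 / (1 + exp(−D·a(θ − b)))
Remove guessing floor: (0.68 − 0.30)/(1 − 0.30) = 0.5429
logit = ln(0.5429/0.4571) = 0.1719
θ = b + logit/(1.7·a) = 0.2 + 0.1719/2.0400 = 0.2842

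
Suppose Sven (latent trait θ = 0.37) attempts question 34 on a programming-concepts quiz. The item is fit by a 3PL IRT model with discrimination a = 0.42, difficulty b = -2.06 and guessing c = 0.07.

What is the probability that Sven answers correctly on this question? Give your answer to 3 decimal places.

0.754

P(θ) = c + (1 − c) · 1 / (1 + exp(−a(θ − b)))
Exponent: 0.42 × (0.37 − (-2.06)) = 1.0206
1/(1 + e^{-1.0206}) = 0.7351
P = 0.07 + 0.93 × 0.7351 = 0.7536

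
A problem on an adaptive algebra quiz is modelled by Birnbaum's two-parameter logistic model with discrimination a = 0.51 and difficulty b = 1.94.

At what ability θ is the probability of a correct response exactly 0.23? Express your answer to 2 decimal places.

-0.43

P(θ) = 1 / (1 + exp(−a(θ − b)))
logit = ln(0.2300/0.7700) = -1.2083
θ = b + logit/(a) = 1.94 + (-1.2083)/0.5100 = -0.4292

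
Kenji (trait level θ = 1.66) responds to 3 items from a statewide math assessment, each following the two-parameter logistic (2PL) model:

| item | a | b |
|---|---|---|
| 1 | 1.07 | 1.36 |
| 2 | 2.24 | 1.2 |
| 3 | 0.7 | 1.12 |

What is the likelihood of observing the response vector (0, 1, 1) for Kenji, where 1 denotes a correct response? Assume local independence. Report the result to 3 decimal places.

0.184

P(θ) = 1 / (1 + exp(−a(θ − b)))
P_1 = 1/(1+e^{-0.3210}) = 0.5796
P_2 = 1/(1+e^{-1.0304}) = 0.7370
P_3 = 1/(1+e^{-0.3780}) = 0.5934
L = (1−P_1) × P_2 × P_3 = 0.4204 × 0.7370 × 0.5934 = 0.18387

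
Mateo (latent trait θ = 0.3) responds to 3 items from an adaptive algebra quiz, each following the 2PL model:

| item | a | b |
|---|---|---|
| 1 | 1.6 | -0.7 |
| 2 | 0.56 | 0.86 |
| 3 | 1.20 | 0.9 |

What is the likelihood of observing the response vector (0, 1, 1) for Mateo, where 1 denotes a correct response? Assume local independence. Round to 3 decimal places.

0.023

P(θ) = 1 / (1 + exp(−a(θ − b)))
P_1 = 1/(1+e^{-1.6000}) = 0.8320
P_2 = 1/(1+e^{0.3136}) = 0.4222
P_3 = 1/(1+e^{0.7200}) = 0.3274
L = (1−P_1) × P_2 × P_3 = 0.1680 × 0.4222 × 0.3274 = 0.02322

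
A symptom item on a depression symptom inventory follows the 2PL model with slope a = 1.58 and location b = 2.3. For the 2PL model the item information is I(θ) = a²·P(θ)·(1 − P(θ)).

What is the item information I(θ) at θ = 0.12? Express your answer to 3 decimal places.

P = 1/(1+e^{3.4444}) = 0.0309
P(1−P) = 0.0309 × 0.9691 = 0.0300
I = a² × P(1−P) = 1.58² × 0.0300 = 0.07484

0.075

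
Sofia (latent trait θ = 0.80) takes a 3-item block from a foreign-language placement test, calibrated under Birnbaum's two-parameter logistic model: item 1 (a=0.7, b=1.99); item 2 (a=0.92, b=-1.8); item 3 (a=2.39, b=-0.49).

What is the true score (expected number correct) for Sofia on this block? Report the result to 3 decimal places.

P(θ) = 1 / (1 + exp(−a(θ − b)))
P_1 = 1/(1+e^{0.8330}) = 0.3030
P_2 = 1/(1+e^{-2.3920}) = 0.9162
P_3 = 1/(1+e^{-3.0831}) = 0.9562
E[score] = 0.3030 + 0.9162 + 0.9562 = 2.1754

2.175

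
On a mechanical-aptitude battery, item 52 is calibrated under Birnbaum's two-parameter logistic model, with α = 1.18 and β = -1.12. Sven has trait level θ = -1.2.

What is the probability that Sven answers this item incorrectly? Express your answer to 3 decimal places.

P(θ) = 1 / (1 + exp(−α(θ − β)))
Exponent: 1.18 × (-1.2 − (-1.12)) = -0.0944
1/(1 + e^{0.0944}) = 0.4764
P(incorrect) = 1 − 0.4764 = 0.5236

0.524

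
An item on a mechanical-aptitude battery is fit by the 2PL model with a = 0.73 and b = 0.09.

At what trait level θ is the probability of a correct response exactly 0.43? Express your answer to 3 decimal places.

P(θ) = 1 / (1 + exp(−a(θ − b)))
logit = ln(0.4300/0.5700) = -0.2819
θ = b + logit/(a) = 0.09 + (-0.2819)/0.7300 = -0.2961

-0.296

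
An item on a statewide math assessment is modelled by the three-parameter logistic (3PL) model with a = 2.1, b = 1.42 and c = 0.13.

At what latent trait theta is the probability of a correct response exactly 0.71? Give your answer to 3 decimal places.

P(theta) = c + (1 − c) · 1 / (1 + exp(−a(theta − b)))
Remove guessing floor: (0.71 − 0.13)/(1 − 0.13) = 0.6667
logit = ln(0.6667/0.3333) = 0.6931
theta = b + logit/(a) = 1.42 + 0.6931/2.1000 = 1.7501

1.750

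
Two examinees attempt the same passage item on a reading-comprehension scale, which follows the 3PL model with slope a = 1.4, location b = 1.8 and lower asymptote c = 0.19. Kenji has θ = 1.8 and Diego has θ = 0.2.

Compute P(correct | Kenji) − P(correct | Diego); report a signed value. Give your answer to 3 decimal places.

P(θ) = c + (1 − c) · 1 / (1 + exp(−a(θ − b)))
P(Kenji) = 0.5950  [exponent 0.0000]
P(Diego) = 0.2679  [exponent -2.2400]
Difference = 0.5950 − 0.2679 = 0.3271

0.327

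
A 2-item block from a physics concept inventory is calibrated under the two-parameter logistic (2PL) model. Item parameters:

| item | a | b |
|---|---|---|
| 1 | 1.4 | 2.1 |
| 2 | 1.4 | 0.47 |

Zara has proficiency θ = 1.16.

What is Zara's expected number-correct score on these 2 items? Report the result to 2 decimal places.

0.94

P(θ) = 1 / (1 + exp(−a(θ − b)))
P_1 = 1/(1+e^{1.3160}) = 0.2115
P_2 = 1/(1+e^{-0.9660}) = 0.7243
E[score] = 0.2115 + 0.7243 = 0.9358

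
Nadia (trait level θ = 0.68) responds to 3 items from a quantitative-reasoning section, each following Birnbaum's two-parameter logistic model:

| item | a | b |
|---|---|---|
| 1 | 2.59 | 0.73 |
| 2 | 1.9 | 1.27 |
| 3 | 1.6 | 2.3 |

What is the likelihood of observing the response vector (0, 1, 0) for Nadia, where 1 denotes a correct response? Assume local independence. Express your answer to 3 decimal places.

P(θ) = 1 / (1 + exp(−a(θ − b)))
P_1 = 1/(1+e^{0.1295}) = 0.4677
P_2 = 1/(1+e^{1.1210}) = 0.2458
P_3 = 1/(1+e^{2.5920}) = 0.0697
L = (1−P_1) × P_2 × (1−P_3) = 0.5323 × 0.2458 × 0.9303 = 0.12175

0.122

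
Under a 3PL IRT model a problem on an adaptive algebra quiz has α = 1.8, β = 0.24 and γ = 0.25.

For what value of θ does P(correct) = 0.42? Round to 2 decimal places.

-0.44

P(θ) = γ + (1 − γ) · 1 / (1 + exp(−α(θ − β)))
Remove guessing floor: (0.42 − 0.25)/(1 − 0.25) = 0.2267
logit = ln(0.2267/0.7733) = -1.2272
θ = β + logit/(α) = 0.24 + (-1.2272)/1.8000 = -0.4418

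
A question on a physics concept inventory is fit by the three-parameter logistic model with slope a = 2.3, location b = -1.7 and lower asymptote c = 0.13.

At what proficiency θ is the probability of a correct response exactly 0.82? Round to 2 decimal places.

-1.12

P(θ) = c + (1 − c) · 1 / (1 + exp(−a(θ − b)))
Remove guessing floor: (0.82 − 0.13)/(1 − 0.13) = 0.7931
logit = ln(0.7931/0.2069) = 1.3437
θ = b + logit/(a) = -1.7 + 1.3437/2.3000 = -1.1158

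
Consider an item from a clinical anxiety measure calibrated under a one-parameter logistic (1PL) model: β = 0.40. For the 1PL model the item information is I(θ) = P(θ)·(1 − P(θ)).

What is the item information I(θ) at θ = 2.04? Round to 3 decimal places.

0.136

P = 1/(1+e^{-1.6400}) = 0.8375
P(1−P) = 0.8375 × 0.1625 = 0.1361
I = P(1−P) = 0.13607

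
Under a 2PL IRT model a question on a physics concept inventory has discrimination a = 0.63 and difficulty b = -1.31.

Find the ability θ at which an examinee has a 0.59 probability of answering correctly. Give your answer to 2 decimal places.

P(θ) = 1 / (1 + exp(−a(θ − b)))
logit = ln(0.5900/0.4100) = 0.3640
θ = b + logit/(a) = -1.31 + 0.3640/0.6300 = -0.7323

-0.73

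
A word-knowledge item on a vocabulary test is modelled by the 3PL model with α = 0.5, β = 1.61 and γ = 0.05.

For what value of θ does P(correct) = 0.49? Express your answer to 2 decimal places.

1.31

P(θ) = γ + (1 − γ) · 1 / (1 + exp(−α(θ − β)))
Remove guessing floor: (0.49 − 0.05)/(1 − 0.05) = 0.4632
logit = ln(0.4632/0.5368) = -0.1476
θ = β + logit/(α) = 1.61 + (-0.1476)/0.5000 = 1.3147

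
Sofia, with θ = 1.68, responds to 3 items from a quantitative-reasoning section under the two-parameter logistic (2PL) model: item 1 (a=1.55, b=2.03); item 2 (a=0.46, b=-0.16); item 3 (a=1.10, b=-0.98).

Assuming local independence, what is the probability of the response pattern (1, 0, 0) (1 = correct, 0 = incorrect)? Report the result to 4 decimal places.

P(θ) = 1 / (1 + exp(−a(θ − b)))
P_1 = 1/(1+e^{0.5425}) = 0.3676
P_2 = 1/(1+e^{-0.8464}) = 0.6998
P_3 = 1/(1+e^{-2.9260}) = 0.9491
L = P_1 × (1−P_2) × (1−P_3) = 0.3676 × 0.3002 × 0.0509 = 0.00562

0.0056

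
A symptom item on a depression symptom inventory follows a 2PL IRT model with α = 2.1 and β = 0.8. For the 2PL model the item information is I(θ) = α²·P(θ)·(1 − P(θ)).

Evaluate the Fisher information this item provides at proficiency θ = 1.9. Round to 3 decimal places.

0.362

P = 1/(1+e^{-2.3100}) = 0.9097
P(1−P) = 0.9097 × 0.0903 = 0.0821
I = α² × P(1−P) = 2.1² × 0.0821 = 0.36226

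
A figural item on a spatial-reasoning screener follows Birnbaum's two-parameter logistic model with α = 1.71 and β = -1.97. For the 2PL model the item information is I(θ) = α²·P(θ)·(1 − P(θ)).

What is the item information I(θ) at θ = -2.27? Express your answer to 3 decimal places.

P = 1/(1+e^{0.5130}) = 0.3745
P(1−P) = 0.3745 × 0.6255 = 0.2342
I = α² × P(1−P) = 1.71² × 0.2342 = 0.68496

0.685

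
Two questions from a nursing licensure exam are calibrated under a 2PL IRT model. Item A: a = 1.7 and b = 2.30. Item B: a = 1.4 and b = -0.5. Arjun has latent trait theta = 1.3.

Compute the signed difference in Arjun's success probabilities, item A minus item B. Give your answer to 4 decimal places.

P(theta) = 1 / (1 + exp(−a(theta − b)))
P_A = 0.1545
P_B = 0.9255
P_A − P_B = -0.7711

-0.7711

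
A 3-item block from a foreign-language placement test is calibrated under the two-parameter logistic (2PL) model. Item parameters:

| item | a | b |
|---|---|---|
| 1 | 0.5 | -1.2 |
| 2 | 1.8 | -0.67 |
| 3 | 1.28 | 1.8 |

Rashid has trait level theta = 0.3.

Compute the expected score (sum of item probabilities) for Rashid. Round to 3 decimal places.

P(theta) = 1 / (1 + exp(−a(theta − b)))
P_1 = 1/(1+e^{-0.7500}) = 0.6792
P_2 = 1/(1+e^{-1.7460}) = 0.8514
P_3 = 1/(1+e^{1.9200}) = 0.1279
E[score] = 0.6792 + 0.8514 + 0.1279 = 1.6585

1.658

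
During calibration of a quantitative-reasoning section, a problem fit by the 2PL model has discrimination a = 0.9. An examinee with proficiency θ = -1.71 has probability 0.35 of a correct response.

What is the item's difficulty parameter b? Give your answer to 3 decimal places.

P(θ) = 1 / (1 + exp(−a(θ − b)))
logit(0.35) = ln(0.35/0.65) = -0.6190
b = θ − logit/(a) = -1.71 − (-0.6190)/0.9000 = -1.0222

-1.022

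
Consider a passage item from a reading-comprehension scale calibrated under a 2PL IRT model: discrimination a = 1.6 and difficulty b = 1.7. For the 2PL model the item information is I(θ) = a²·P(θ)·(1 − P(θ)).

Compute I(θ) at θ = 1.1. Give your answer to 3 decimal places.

0.513

P = 1/(1+e^{0.9600}) = 0.2769
P(1−P) = 0.2769 × 0.7231 = 0.2002
I = a² × P(1−P) = 1.6² × 0.2002 = 0.51255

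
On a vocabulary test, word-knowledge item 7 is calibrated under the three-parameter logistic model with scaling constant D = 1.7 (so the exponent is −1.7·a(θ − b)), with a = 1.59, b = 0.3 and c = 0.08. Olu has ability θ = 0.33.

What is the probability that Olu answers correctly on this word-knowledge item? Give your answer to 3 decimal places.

0.559

P(θ) = c + (1 − c) · 1 / (1 + exp(−D·a(θ − b)))
Exponent: 1.7 × 1.59 × (0.33 − 0.3) = 0.0811
1/(1 + e^{-0.0811}) = 0.5203
P = 0.08 + 0.92 × 0.5203 = 0.5586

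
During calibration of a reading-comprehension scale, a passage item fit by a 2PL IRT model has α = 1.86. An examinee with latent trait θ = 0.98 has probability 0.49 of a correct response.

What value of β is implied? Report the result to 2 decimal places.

1.00

P(θ) = 1 / (1 + exp(−α(θ − β)))
logit(0.49) = ln(0.49/0.51) = -0.0400
β = θ − logit/(α) = 0.98 − (-0.0400)/1.8600 = 1.0015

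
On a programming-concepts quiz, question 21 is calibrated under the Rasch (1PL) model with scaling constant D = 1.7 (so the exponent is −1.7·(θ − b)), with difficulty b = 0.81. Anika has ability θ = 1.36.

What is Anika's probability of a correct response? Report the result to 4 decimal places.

0.7181

P(θ) = 1 / (1 + exp(−D·(θ − b)))
Exponent: 1.7 × (1.36 − 0.81) = 0.9350
1/(1 + e^{-0.9350}) = 0.7181
P = 0.7181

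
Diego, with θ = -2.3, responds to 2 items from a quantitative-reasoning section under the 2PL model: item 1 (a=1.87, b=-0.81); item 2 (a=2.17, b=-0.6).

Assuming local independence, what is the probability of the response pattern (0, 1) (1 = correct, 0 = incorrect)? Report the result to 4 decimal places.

0.0230

P(θ) = 1 / (1 + exp(−a(θ − b)))
P_1 = 1/(1+e^{2.7863}) = 0.0581
P_2 = 1/(1+e^{3.6890}) = 0.0244
L = (1−P_1) × P_2 = 0.9419 × 0.0244 = 0.02297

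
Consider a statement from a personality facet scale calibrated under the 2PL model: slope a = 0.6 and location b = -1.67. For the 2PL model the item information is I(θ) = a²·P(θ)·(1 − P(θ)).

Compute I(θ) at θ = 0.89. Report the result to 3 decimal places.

P = 1/(1+e^{-1.5360}) = 0.8229
P(1−P) = 0.8229 × 0.1771 = 0.1457
I = a² × P(1−P) = 0.6² × 0.1457 = 0.05247

0.052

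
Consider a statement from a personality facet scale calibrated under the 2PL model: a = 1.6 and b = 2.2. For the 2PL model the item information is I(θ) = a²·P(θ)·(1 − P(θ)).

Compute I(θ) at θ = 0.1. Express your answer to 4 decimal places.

P = 1/(1+e^{3.3600}) = 0.0336
P(1−P) = 0.0336 × 0.9664 = 0.0324
I = a² × P(1−P) = 1.6² × 0.0324 = 0.08305

0.0831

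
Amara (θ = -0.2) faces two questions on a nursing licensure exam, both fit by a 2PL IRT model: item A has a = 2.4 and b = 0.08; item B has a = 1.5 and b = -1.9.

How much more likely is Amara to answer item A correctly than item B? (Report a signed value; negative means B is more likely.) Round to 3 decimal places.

P(θ) = 1 / (1 + exp(−a(θ − b)))
P_A = 0.3380
P_B = 0.9276
P_A − P_B = -0.5895

-0.590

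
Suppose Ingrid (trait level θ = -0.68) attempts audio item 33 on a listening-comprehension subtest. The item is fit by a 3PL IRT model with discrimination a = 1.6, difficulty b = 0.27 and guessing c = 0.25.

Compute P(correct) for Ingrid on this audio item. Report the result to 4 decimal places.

P(θ) = c + (1 − c) · 1 / (1 + exp(−a(θ − b)))
Exponent: 1.6 × (-0.68 − 0.27) = -1.5200
1/(1 + e^{1.5200}) = 0.1795
P = 0.25 + 0.75 × 0.1795 = 0.3846

0.3846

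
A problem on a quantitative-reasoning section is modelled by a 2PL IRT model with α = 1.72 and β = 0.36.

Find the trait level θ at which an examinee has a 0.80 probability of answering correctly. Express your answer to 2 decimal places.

1.17

P(θ) = 1 / (1 + exp(−α(θ − β)))
logit = ln(0.8000/0.2000) = 1.3863
θ = β + logit/(α) = 0.36 + 1.3863/1.7200 = 1.1660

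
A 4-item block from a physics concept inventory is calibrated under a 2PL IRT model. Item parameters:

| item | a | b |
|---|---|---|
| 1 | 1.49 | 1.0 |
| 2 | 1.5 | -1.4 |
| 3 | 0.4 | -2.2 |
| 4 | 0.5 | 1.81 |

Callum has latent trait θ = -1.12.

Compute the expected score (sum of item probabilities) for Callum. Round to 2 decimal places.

P(θ) = 1 / (1 + exp(−a(θ − b)))
P_1 = 1/(1+e^{3.1588}) = 0.0407
P_2 = 1/(1+e^{-0.4200}) = 0.6035
P_3 = 1/(1+e^{-0.4320}) = 0.6064
P_4 = 1/(1+e^{1.4650}) = 0.1877
E[score] = 0.0407 + 0.6035 + 0.6064 + 0.1877 = 1.4383

1.44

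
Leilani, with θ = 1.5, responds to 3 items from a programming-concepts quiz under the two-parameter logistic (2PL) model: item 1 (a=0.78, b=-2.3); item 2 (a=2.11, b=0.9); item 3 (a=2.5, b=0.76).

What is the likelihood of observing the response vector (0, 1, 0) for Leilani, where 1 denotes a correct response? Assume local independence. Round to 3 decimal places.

0.005

P(θ) = 1 / (1 + exp(−a(θ − b)))
P_1 = 1/(1+e^{-2.9640}) = 0.9509
P_2 = 1/(1+e^{-1.2660}) = 0.7801
P_3 = 1/(1+e^{-1.8500}) = 0.8641
L = (1−P_1) × P_2 × (1−P_3) = 0.0491 × 0.7801 × 0.1359 = 0.00520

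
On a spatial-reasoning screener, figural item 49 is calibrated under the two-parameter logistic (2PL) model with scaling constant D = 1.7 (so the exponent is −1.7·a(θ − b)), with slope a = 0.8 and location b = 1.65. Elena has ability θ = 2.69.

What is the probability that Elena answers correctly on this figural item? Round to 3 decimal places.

P(θ) = 1 / (1 + exp(−D·a(θ − b)))
Exponent: 1.7 × 0.8 × (2.69 − 1.65) = 1.4144
1/(1 + e^{-1.4144}) = 0.8045
P = 0.8045

0.804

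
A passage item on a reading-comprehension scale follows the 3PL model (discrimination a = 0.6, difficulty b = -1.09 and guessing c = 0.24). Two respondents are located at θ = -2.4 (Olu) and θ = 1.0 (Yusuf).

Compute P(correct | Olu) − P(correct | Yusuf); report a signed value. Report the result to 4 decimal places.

P(θ) = c + (1 − c) · 1 / (1 + exp(−a(θ − b)))
P(Olu) = 0.4779  [exponent -0.7860]
P(Yusuf) = 0.8313  [exponent 1.2540]
Difference = 0.4779 − 0.8313 = -0.3534

-0.3534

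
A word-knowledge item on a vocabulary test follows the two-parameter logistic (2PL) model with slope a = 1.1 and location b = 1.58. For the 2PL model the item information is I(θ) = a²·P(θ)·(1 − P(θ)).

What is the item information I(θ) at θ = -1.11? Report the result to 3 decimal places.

0.057

P = 1/(1+e^{2.9590}) = 0.0493
P(1−P) = 0.0493 × 0.9507 = 0.0469
I = a² × P(1−P) = 1.1² × 0.0469 = 0.05673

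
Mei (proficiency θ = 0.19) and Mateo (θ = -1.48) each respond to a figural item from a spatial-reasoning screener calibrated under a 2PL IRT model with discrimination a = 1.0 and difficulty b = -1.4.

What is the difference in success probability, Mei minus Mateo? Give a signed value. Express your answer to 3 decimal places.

P(θ) = 1 / (1 + exp(−a(θ − b)))
P(Mei) = 0.8306  [exponent 1.5900]
P(Mateo) = 0.4800  [exponent -0.0800]
Difference = 0.8306 − 0.4800 = 0.3506

0.351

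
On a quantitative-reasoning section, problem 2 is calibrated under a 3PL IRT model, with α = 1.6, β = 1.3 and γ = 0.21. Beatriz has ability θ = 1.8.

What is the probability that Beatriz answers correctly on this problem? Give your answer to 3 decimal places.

0.755

P(θ) = γ + (1 − γ) · 1 / (1 + exp(−α(θ − β)))
Exponent: 1.6 × (1.8 − 1.3) = 0.8000
1/(1 + e^{-0.8000}) = 0.6900
P = 0.21 + 0.79 × 0.6900 = 0.7551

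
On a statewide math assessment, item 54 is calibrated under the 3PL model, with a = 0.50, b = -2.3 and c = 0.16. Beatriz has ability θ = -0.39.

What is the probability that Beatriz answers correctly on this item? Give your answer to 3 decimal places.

0.767

P(θ) = c + (1 − c) · 1 / (1 + exp(−a(θ − b)))
Exponent: 0.50 × (-0.39 − (-2.3)) = 0.9550
1/(1 + e^{-0.9550}) = 0.7221
P = 0.16 + 0.84 × 0.7221 = 0.7666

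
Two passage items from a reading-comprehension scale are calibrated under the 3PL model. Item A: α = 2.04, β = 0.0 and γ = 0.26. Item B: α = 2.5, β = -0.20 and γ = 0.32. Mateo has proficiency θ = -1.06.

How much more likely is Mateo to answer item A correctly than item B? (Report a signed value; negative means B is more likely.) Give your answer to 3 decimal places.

P(θ) = γ + (1 − γ) · 1 / (1 + exp(−α(θ − β)))
P_A = 0.3364
P_B = 0.3909
P_A − P_B = -0.0546

-0.055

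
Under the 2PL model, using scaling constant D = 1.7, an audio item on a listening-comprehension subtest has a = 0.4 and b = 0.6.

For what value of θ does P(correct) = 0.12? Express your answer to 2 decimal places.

P(θ) = 1 / (1 + exp(−D·a(θ − b)))
logit = ln(0.1200/0.8800) = -1.9924
θ = b + logit/(1.7·a) = 0.6 + (-1.9924)/0.6800 = -2.3300

-2.33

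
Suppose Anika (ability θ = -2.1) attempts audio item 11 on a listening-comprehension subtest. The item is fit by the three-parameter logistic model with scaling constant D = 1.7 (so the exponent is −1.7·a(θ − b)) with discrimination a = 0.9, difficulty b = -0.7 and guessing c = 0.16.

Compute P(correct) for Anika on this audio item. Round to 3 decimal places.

0.248

P(θ) = c + (1 − c) · 1 / (1 + exp(−D·a(θ − b)))
Exponent: 1.7 × 0.9 × (-2.1 − (-0.7)) = -2.1420
1/(1 + e^{2.1420}) = 0.1051
P = 0.16 + 0.84 × 0.1051 = 0.2483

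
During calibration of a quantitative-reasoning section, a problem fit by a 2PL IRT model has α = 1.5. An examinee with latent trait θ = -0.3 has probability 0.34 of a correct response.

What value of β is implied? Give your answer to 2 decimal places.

0.14

P(θ) = 1 / (1 + exp(−α(θ − β)))
logit(0.34) = ln(0.34/0.66) = -0.6633
β = θ − logit/(α) = -0.3 − (-0.6633)/1.5000 = 0.1422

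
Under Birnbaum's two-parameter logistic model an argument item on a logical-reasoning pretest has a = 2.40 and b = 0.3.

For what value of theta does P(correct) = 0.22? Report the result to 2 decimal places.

-0.23

P(theta) = 1 / (1 + exp(−a(theta − b)))
logit = ln(0.2200/0.7800) = -1.2657
theta = b + logit/(a) = 0.3 + (-1.2657)/2.4000 = -0.2274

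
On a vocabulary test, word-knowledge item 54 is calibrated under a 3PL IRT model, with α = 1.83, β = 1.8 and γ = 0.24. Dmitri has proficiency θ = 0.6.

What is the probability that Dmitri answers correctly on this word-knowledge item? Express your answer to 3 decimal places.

0.316

P(θ) = γ + (1 − γ) · 1 / (1 + exp(−α(θ − β)))
Exponent: 1.83 × (0.6 − 1.8) = -2.1960
1/(1 + e^{2.1960}) = 0.1001
P = 0.24 + 0.76 × 0.1001 = 0.3161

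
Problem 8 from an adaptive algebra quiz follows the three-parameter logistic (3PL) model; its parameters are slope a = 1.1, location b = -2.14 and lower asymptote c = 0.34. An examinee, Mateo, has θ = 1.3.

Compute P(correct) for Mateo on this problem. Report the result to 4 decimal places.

0.9853

P(θ) = c + (1 − c) · 1 / (1 + exp(−a(θ − b)))
Exponent: 1.1 × (1.3 − (-2.14)) = 3.7840
1/(1 + e^{-3.7840}) = 0.9778
P = 0.34 + 0.66 × 0.9778 = 0.9853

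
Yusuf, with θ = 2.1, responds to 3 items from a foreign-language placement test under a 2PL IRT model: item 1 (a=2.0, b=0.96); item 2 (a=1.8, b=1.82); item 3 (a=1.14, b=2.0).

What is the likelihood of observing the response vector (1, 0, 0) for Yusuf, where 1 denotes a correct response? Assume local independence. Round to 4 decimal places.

P(θ) = 1 / (1 + exp(−a(θ − b)))
P_1 = 1/(1+e^{-2.2800}) = 0.9072
P_2 = 1/(1+e^{-0.5040}) = 0.6234
P_3 = 1/(1+e^{-0.1140}) = 0.5285
L = P_1 × (1−P_2) × (1−P_3) = 0.9072 × 0.3766 × 0.4715 = 0.16110

0.1611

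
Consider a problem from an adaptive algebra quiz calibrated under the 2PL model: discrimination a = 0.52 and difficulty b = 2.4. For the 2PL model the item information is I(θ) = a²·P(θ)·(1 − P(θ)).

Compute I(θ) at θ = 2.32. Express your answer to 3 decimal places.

0.068

P = 1/(1+e^{0.0416}) = 0.4896
P(1−P) = 0.4896 × 0.5104 = 0.2499
I = a² × P(1−P) = 0.52² × 0.2499 = 0.06757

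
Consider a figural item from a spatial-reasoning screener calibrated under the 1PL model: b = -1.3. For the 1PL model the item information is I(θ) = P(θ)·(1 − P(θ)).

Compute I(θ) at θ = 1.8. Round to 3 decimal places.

P = 1/(1+e^{-3.1000}) = 0.9569
P(1−P) = 0.9569 × 0.0431 = 0.0412
I = P(1−P) = 0.04125

0.041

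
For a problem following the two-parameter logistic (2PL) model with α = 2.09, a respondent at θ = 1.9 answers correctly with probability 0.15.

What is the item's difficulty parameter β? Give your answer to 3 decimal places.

P(θ) = 1 / (1 + exp(−α(θ − β)))
logit(0.15) = ln(0.15/0.85) = -1.7346
β = θ − logit/(α) = 1.9 − (-1.7346)/2.0900 = 2.7300

2.730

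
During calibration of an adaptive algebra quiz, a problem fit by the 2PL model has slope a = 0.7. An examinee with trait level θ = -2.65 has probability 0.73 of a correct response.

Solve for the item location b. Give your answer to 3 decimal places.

P(θ) = 1 / (1 + exp(−a(θ − b)))
logit(0.73) = ln(0.73/0.27) = 0.9946
b = θ − logit/(a) = -2.65 − 0.9946/0.7000 = -4.0709

-4.071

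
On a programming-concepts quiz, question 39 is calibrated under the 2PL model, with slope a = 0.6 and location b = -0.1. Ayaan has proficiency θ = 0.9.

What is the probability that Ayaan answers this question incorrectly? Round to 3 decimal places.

P(θ) = 1 / (1 + exp(−a(θ − b)))
Exponent: 0.6 × (0.9 − (-0.1)) = 0.6000
1/(1 + e^{-0.6000}) = 0.6457
P(incorrect) = 1 − 0.6457 = 0.3543

0.354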